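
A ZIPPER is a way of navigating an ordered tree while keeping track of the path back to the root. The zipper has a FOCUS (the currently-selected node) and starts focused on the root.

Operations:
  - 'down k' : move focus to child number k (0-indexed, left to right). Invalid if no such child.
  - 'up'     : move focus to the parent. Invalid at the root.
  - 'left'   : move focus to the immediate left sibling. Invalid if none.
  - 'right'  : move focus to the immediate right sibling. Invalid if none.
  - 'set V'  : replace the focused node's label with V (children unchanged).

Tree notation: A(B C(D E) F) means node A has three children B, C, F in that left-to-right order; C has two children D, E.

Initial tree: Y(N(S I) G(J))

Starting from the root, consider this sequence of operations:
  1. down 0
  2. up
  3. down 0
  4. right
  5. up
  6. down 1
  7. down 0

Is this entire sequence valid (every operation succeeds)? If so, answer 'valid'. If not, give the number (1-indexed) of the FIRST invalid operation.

Answer: valid

Derivation:
Step 1 (down 0): focus=N path=0 depth=1 children=['S', 'I'] left=[] right=['G'] parent=Y
Step 2 (up): focus=Y path=root depth=0 children=['N', 'G'] (at root)
Step 3 (down 0): focus=N path=0 depth=1 children=['S', 'I'] left=[] right=['G'] parent=Y
Step 4 (right): focus=G path=1 depth=1 children=['J'] left=['N'] right=[] parent=Y
Step 5 (up): focus=Y path=root depth=0 children=['N', 'G'] (at root)
Step 6 (down 1): focus=G path=1 depth=1 children=['J'] left=['N'] right=[] parent=Y
Step 7 (down 0): focus=J path=1/0 depth=2 children=[] left=[] right=[] parent=G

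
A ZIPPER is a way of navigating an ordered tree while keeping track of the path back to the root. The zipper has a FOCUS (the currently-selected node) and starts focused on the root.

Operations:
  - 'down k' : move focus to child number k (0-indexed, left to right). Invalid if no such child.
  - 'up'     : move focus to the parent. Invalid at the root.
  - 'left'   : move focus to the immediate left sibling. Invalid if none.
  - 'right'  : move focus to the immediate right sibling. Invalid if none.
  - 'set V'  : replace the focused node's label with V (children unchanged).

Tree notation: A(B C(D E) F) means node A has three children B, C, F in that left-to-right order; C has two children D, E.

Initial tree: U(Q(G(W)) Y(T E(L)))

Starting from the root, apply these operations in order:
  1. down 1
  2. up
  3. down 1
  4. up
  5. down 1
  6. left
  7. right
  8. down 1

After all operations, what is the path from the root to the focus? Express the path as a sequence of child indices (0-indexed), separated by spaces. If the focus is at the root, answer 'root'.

Step 1 (down 1): focus=Y path=1 depth=1 children=['T', 'E'] left=['Q'] right=[] parent=U
Step 2 (up): focus=U path=root depth=0 children=['Q', 'Y'] (at root)
Step 3 (down 1): focus=Y path=1 depth=1 children=['T', 'E'] left=['Q'] right=[] parent=U
Step 4 (up): focus=U path=root depth=0 children=['Q', 'Y'] (at root)
Step 5 (down 1): focus=Y path=1 depth=1 children=['T', 'E'] left=['Q'] right=[] parent=U
Step 6 (left): focus=Q path=0 depth=1 children=['G'] left=[] right=['Y'] parent=U
Step 7 (right): focus=Y path=1 depth=1 children=['T', 'E'] left=['Q'] right=[] parent=U
Step 8 (down 1): focus=E path=1/1 depth=2 children=['L'] left=['T'] right=[] parent=Y

Answer: 1 1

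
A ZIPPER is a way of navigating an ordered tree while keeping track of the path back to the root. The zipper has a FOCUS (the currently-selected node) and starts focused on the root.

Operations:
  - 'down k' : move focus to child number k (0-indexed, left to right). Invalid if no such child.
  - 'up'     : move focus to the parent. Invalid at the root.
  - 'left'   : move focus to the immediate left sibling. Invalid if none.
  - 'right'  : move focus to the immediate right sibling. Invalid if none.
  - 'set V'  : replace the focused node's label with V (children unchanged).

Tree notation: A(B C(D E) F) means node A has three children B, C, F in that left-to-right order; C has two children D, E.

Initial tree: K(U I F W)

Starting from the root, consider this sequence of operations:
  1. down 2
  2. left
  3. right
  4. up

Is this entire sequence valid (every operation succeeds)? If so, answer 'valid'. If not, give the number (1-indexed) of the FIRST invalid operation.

Answer: valid

Derivation:
Step 1 (down 2): focus=F path=2 depth=1 children=[] left=['U', 'I'] right=['W'] parent=K
Step 2 (left): focus=I path=1 depth=1 children=[] left=['U'] right=['F', 'W'] parent=K
Step 3 (right): focus=F path=2 depth=1 children=[] left=['U', 'I'] right=['W'] parent=K
Step 4 (up): focus=K path=root depth=0 children=['U', 'I', 'F', 'W'] (at root)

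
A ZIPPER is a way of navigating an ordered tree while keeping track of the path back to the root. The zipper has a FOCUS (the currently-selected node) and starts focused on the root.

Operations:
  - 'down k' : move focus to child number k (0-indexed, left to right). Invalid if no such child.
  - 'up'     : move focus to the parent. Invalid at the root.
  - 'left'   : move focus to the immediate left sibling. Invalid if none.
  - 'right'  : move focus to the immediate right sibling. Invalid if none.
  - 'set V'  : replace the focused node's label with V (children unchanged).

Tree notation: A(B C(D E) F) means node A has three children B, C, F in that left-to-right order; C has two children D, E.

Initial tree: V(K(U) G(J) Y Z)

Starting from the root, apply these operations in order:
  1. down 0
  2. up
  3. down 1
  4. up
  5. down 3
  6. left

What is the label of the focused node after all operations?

Step 1 (down 0): focus=K path=0 depth=1 children=['U'] left=[] right=['G', 'Y', 'Z'] parent=V
Step 2 (up): focus=V path=root depth=0 children=['K', 'G', 'Y', 'Z'] (at root)
Step 3 (down 1): focus=G path=1 depth=1 children=['J'] left=['K'] right=['Y', 'Z'] parent=V
Step 4 (up): focus=V path=root depth=0 children=['K', 'G', 'Y', 'Z'] (at root)
Step 5 (down 3): focus=Z path=3 depth=1 children=[] left=['K', 'G', 'Y'] right=[] parent=V
Step 6 (left): focus=Y path=2 depth=1 children=[] left=['K', 'G'] right=['Z'] parent=V

Answer: Y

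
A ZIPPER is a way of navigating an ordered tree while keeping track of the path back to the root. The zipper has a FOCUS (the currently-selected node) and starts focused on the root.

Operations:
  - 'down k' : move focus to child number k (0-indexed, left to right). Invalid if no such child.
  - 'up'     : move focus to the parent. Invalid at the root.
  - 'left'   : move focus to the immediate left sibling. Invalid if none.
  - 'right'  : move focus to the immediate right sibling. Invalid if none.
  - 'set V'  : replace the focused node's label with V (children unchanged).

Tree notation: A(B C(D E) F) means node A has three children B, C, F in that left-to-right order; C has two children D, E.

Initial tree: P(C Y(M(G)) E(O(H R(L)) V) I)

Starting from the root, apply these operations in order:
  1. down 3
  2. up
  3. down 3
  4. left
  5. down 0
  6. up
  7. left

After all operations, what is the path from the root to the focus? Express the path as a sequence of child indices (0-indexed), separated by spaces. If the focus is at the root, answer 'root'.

Step 1 (down 3): focus=I path=3 depth=1 children=[] left=['C', 'Y', 'E'] right=[] parent=P
Step 2 (up): focus=P path=root depth=0 children=['C', 'Y', 'E', 'I'] (at root)
Step 3 (down 3): focus=I path=3 depth=1 children=[] left=['C', 'Y', 'E'] right=[] parent=P
Step 4 (left): focus=E path=2 depth=1 children=['O', 'V'] left=['C', 'Y'] right=['I'] parent=P
Step 5 (down 0): focus=O path=2/0 depth=2 children=['H', 'R'] left=[] right=['V'] parent=E
Step 6 (up): focus=E path=2 depth=1 children=['O', 'V'] left=['C', 'Y'] right=['I'] parent=P
Step 7 (left): focus=Y path=1 depth=1 children=['M'] left=['C'] right=['E', 'I'] parent=P

Answer: 1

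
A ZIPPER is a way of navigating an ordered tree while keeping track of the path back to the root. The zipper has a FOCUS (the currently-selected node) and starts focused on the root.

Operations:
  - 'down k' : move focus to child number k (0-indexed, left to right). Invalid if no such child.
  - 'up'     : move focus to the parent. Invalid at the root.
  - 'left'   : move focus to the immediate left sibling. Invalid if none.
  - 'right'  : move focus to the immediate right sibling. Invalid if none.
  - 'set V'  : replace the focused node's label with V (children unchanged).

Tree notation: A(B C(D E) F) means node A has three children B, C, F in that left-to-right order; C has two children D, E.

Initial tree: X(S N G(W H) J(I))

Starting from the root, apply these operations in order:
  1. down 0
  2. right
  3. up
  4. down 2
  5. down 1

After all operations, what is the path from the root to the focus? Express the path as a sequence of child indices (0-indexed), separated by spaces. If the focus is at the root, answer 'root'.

Answer: 2 1

Derivation:
Step 1 (down 0): focus=S path=0 depth=1 children=[] left=[] right=['N', 'G', 'J'] parent=X
Step 2 (right): focus=N path=1 depth=1 children=[] left=['S'] right=['G', 'J'] parent=X
Step 3 (up): focus=X path=root depth=0 children=['S', 'N', 'G', 'J'] (at root)
Step 4 (down 2): focus=G path=2 depth=1 children=['W', 'H'] left=['S', 'N'] right=['J'] parent=X
Step 5 (down 1): focus=H path=2/1 depth=2 children=[] left=['W'] right=[] parent=G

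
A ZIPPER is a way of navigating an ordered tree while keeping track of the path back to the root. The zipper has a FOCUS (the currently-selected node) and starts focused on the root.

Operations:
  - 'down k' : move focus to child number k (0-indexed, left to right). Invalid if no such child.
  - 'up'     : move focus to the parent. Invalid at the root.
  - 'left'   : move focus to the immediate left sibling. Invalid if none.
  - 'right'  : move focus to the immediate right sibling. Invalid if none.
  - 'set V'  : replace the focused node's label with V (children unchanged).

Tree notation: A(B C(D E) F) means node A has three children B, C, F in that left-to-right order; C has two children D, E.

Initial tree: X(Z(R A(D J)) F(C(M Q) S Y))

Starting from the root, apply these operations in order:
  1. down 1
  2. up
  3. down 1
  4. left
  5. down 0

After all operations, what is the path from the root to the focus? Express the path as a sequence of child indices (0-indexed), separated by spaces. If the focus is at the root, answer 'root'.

Step 1 (down 1): focus=F path=1 depth=1 children=['C', 'S', 'Y'] left=['Z'] right=[] parent=X
Step 2 (up): focus=X path=root depth=0 children=['Z', 'F'] (at root)
Step 3 (down 1): focus=F path=1 depth=1 children=['C', 'S', 'Y'] left=['Z'] right=[] parent=X
Step 4 (left): focus=Z path=0 depth=1 children=['R', 'A'] left=[] right=['F'] parent=X
Step 5 (down 0): focus=R path=0/0 depth=2 children=[] left=[] right=['A'] parent=Z

Answer: 0 0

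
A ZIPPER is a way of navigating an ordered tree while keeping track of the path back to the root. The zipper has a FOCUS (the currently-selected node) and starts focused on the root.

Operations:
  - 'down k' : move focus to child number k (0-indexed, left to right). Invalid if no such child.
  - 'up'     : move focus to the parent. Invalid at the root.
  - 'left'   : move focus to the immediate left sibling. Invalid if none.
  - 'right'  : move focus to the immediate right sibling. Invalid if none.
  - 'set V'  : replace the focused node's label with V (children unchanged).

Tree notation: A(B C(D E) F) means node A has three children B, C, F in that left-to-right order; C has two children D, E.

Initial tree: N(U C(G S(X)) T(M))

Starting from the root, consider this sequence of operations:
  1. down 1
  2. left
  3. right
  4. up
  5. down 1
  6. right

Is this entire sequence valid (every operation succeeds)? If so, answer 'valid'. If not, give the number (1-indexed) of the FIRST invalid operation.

Answer: valid

Derivation:
Step 1 (down 1): focus=C path=1 depth=1 children=['G', 'S'] left=['U'] right=['T'] parent=N
Step 2 (left): focus=U path=0 depth=1 children=[] left=[] right=['C', 'T'] parent=N
Step 3 (right): focus=C path=1 depth=1 children=['G', 'S'] left=['U'] right=['T'] parent=N
Step 4 (up): focus=N path=root depth=0 children=['U', 'C', 'T'] (at root)
Step 5 (down 1): focus=C path=1 depth=1 children=['G', 'S'] left=['U'] right=['T'] parent=N
Step 6 (right): focus=T path=2 depth=1 children=['M'] left=['U', 'C'] right=[] parent=N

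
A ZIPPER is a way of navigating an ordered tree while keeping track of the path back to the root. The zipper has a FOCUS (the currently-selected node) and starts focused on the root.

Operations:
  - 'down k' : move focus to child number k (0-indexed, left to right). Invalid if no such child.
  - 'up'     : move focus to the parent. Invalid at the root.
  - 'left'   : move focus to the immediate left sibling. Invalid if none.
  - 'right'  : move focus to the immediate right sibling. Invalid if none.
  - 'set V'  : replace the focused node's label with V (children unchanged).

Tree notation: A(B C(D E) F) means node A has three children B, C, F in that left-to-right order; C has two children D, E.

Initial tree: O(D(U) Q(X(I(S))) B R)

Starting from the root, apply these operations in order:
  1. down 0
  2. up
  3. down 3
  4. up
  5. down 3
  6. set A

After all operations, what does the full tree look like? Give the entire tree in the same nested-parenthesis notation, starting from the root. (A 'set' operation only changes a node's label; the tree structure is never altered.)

Answer: O(D(U) Q(X(I(S))) B A)

Derivation:
Step 1 (down 0): focus=D path=0 depth=1 children=['U'] left=[] right=['Q', 'B', 'R'] parent=O
Step 2 (up): focus=O path=root depth=0 children=['D', 'Q', 'B', 'R'] (at root)
Step 3 (down 3): focus=R path=3 depth=1 children=[] left=['D', 'Q', 'B'] right=[] parent=O
Step 4 (up): focus=O path=root depth=0 children=['D', 'Q', 'B', 'R'] (at root)
Step 5 (down 3): focus=R path=3 depth=1 children=[] left=['D', 'Q', 'B'] right=[] parent=O
Step 6 (set A): focus=A path=3 depth=1 children=[] left=['D', 'Q', 'B'] right=[] parent=O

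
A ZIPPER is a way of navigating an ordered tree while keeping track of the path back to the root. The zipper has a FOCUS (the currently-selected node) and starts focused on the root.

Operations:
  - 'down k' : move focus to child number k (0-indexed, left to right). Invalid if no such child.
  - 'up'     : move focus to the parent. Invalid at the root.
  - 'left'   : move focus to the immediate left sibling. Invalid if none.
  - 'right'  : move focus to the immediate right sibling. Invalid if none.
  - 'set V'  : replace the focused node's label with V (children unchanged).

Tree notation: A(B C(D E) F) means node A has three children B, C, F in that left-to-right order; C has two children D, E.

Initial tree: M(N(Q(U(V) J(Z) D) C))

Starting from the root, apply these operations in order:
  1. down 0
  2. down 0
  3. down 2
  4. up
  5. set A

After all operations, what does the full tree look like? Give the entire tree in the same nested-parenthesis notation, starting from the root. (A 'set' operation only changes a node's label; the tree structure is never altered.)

Answer: M(N(A(U(V) J(Z) D) C))

Derivation:
Step 1 (down 0): focus=N path=0 depth=1 children=['Q', 'C'] left=[] right=[] parent=M
Step 2 (down 0): focus=Q path=0/0 depth=2 children=['U', 'J', 'D'] left=[] right=['C'] parent=N
Step 3 (down 2): focus=D path=0/0/2 depth=3 children=[] left=['U', 'J'] right=[] parent=Q
Step 4 (up): focus=Q path=0/0 depth=2 children=['U', 'J', 'D'] left=[] right=['C'] parent=N
Step 5 (set A): focus=A path=0/0 depth=2 children=['U', 'J', 'D'] left=[] right=['C'] parent=N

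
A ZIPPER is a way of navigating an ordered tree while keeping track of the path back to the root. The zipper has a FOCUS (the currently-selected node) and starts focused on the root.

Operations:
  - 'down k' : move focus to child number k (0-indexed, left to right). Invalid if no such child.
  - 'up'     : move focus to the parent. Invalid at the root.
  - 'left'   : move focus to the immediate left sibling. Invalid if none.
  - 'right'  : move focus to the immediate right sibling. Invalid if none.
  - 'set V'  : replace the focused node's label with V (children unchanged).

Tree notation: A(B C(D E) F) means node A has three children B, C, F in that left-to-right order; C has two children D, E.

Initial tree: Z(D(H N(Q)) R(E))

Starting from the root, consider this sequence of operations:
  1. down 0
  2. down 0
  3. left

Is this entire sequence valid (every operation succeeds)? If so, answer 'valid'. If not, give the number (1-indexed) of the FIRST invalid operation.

Answer: 3

Derivation:
Step 1 (down 0): focus=D path=0 depth=1 children=['H', 'N'] left=[] right=['R'] parent=Z
Step 2 (down 0): focus=H path=0/0 depth=2 children=[] left=[] right=['N'] parent=D
Step 3 (left): INVALID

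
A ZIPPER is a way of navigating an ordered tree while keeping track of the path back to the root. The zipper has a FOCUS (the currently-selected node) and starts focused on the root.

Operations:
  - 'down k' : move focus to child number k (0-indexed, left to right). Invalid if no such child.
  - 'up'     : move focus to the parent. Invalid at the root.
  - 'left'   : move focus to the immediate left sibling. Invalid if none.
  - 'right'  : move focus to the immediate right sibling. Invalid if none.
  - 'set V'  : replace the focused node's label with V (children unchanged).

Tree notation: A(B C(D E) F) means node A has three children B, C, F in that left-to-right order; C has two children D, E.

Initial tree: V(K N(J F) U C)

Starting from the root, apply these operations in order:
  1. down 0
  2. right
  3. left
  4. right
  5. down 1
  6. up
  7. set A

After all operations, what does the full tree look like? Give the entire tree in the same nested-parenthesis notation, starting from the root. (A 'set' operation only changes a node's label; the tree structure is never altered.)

Step 1 (down 0): focus=K path=0 depth=1 children=[] left=[] right=['N', 'U', 'C'] parent=V
Step 2 (right): focus=N path=1 depth=1 children=['J', 'F'] left=['K'] right=['U', 'C'] parent=V
Step 3 (left): focus=K path=0 depth=1 children=[] left=[] right=['N', 'U', 'C'] parent=V
Step 4 (right): focus=N path=1 depth=1 children=['J', 'F'] left=['K'] right=['U', 'C'] parent=V
Step 5 (down 1): focus=F path=1/1 depth=2 children=[] left=['J'] right=[] parent=N
Step 6 (up): focus=N path=1 depth=1 children=['J', 'F'] left=['K'] right=['U', 'C'] parent=V
Step 7 (set A): focus=A path=1 depth=1 children=['J', 'F'] left=['K'] right=['U', 'C'] parent=V

Answer: V(K A(J F) U C)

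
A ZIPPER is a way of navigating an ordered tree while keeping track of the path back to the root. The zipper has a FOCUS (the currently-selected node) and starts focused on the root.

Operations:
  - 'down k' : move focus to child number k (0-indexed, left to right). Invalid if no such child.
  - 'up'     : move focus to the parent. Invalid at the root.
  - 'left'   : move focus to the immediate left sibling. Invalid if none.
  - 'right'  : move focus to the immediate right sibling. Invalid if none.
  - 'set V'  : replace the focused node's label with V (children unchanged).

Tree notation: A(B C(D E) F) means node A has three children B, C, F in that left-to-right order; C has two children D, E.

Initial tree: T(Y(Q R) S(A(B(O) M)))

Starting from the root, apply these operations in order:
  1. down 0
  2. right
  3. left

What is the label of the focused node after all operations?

Step 1 (down 0): focus=Y path=0 depth=1 children=['Q', 'R'] left=[] right=['S'] parent=T
Step 2 (right): focus=S path=1 depth=1 children=['A'] left=['Y'] right=[] parent=T
Step 3 (left): focus=Y path=0 depth=1 children=['Q', 'R'] left=[] right=['S'] parent=T

Answer: Y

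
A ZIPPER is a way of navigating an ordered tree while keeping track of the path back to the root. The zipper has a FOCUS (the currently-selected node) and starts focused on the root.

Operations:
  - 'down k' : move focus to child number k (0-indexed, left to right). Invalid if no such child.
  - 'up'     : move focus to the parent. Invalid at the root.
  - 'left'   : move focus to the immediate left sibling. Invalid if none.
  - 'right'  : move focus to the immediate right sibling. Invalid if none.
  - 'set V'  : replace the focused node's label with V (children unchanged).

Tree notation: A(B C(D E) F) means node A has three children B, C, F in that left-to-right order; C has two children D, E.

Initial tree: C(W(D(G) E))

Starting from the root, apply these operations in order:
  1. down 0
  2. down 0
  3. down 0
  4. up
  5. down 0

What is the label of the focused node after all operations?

Answer: G

Derivation:
Step 1 (down 0): focus=W path=0 depth=1 children=['D', 'E'] left=[] right=[] parent=C
Step 2 (down 0): focus=D path=0/0 depth=2 children=['G'] left=[] right=['E'] parent=W
Step 3 (down 0): focus=G path=0/0/0 depth=3 children=[] left=[] right=[] parent=D
Step 4 (up): focus=D path=0/0 depth=2 children=['G'] left=[] right=['E'] parent=W
Step 5 (down 0): focus=G path=0/0/0 depth=3 children=[] left=[] right=[] parent=D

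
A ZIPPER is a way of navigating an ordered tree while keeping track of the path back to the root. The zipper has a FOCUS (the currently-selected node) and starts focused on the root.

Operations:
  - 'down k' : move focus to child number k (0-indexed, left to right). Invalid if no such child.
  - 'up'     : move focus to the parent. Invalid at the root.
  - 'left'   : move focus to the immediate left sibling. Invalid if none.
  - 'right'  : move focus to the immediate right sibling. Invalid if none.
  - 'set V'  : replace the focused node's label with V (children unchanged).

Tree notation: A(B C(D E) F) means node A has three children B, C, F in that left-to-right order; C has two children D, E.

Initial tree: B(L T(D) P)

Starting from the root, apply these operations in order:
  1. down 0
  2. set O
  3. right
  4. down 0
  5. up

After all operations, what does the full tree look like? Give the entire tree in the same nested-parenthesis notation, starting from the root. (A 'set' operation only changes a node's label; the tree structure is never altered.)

Answer: B(O T(D) P)

Derivation:
Step 1 (down 0): focus=L path=0 depth=1 children=[] left=[] right=['T', 'P'] parent=B
Step 2 (set O): focus=O path=0 depth=1 children=[] left=[] right=['T', 'P'] parent=B
Step 3 (right): focus=T path=1 depth=1 children=['D'] left=['O'] right=['P'] parent=B
Step 4 (down 0): focus=D path=1/0 depth=2 children=[] left=[] right=[] parent=T
Step 5 (up): focus=T path=1 depth=1 children=['D'] left=['O'] right=['P'] parent=B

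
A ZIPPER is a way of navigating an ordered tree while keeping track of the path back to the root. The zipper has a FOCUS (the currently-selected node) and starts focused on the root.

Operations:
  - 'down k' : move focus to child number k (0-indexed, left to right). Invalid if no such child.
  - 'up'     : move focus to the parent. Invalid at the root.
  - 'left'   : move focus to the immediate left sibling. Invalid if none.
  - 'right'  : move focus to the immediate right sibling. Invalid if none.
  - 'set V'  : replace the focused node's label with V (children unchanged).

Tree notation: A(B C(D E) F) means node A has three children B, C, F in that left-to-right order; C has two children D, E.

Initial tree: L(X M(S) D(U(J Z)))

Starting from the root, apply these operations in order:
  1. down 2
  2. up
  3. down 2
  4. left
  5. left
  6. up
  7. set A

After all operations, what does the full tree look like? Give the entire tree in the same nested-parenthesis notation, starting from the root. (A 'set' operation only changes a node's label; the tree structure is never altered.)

Step 1 (down 2): focus=D path=2 depth=1 children=['U'] left=['X', 'M'] right=[] parent=L
Step 2 (up): focus=L path=root depth=0 children=['X', 'M', 'D'] (at root)
Step 3 (down 2): focus=D path=2 depth=1 children=['U'] left=['X', 'M'] right=[] parent=L
Step 4 (left): focus=M path=1 depth=1 children=['S'] left=['X'] right=['D'] parent=L
Step 5 (left): focus=X path=0 depth=1 children=[] left=[] right=['M', 'D'] parent=L
Step 6 (up): focus=L path=root depth=0 children=['X', 'M', 'D'] (at root)
Step 7 (set A): focus=A path=root depth=0 children=['X', 'M', 'D'] (at root)

Answer: A(X M(S) D(U(J Z)))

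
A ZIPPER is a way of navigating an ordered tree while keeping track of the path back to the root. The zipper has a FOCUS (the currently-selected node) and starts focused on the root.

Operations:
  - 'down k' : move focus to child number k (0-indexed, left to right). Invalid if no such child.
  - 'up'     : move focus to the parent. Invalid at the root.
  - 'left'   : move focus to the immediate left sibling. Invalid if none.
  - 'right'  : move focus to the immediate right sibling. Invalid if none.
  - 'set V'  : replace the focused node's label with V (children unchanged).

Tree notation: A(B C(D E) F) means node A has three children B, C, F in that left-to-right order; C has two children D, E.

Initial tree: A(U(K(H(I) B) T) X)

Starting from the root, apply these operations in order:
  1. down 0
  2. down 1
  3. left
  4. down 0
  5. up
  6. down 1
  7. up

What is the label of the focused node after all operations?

Answer: K

Derivation:
Step 1 (down 0): focus=U path=0 depth=1 children=['K', 'T'] left=[] right=['X'] parent=A
Step 2 (down 1): focus=T path=0/1 depth=2 children=[] left=['K'] right=[] parent=U
Step 3 (left): focus=K path=0/0 depth=2 children=['H', 'B'] left=[] right=['T'] parent=U
Step 4 (down 0): focus=H path=0/0/0 depth=3 children=['I'] left=[] right=['B'] parent=K
Step 5 (up): focus=K path=0/0 depth=2 children=['H', 'B'] left=[] right=['T'] parent=U
Step 6 (down 1): focus=B path=0/0/1 depth=3 children=[] left=['H'] right=[] parent=K
Step 7 (up): focus=K path=0/0 depth=2 children=['H', 'B'] left=[] right=['T'] parent=U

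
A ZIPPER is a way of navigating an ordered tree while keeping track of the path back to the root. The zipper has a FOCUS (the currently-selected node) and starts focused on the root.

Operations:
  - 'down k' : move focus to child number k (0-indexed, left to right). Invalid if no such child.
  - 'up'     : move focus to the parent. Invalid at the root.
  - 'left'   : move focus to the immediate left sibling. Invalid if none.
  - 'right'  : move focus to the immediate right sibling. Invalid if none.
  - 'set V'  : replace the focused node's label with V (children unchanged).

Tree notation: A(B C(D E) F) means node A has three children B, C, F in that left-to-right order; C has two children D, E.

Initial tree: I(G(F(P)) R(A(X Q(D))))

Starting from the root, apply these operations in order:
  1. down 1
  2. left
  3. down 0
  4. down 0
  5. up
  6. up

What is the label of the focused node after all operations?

Answer: G

Derivation:
Step 1 (down 1): focus=R path=1 depth=1 children=['A'] left=['G'] right=[] parent=I
Step 2 (left): focus=G path=0 depth=1 children=['F'] left=[] right=['R'] parent=I
Step 3 (down 0): focus=F path=0/0 depth=2 children=['P'] left=[] right=[] parent=G
Step 4 (down 0): focus=P path=0/0/0 depth=3 children=[] left=[] right=[] parent=F
Step 5 (up): focus=F path=0/0 depth=2 children=['P'] left=[] right=[] parent=G
Step 6 (up): focus=G path=0 depth=1 children=['F'] left=[] right=['R'] parent=I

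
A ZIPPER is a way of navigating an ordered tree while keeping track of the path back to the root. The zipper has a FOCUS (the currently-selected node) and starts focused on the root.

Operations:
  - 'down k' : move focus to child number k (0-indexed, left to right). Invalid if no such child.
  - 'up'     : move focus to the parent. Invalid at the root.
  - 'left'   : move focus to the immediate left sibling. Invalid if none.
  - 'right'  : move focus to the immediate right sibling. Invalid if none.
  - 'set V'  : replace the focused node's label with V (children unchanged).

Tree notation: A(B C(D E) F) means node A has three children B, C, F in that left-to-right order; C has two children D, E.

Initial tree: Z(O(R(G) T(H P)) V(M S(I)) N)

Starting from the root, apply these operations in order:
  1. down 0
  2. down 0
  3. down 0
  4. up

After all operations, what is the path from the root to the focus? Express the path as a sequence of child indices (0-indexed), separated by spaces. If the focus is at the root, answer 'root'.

Answer: 0 0

Derivation:
Step 1 (down 0): focus=O path=0 depth=1 children=['R', 'T'] left=[] right=['V', 'N'] parent=Z
Step 2 (down 0): focus=R path=0/0 depth=2 children=['G'] left=[] right=['T'] parent=O
Step 3 (down 0): focus=G path=0/0/0 depth=3 children=[] left=[] right=[] parent=R
Step 4 (up): focus=R path=0/0 depth=2 children=['G'] left=[] right=['T'] parent=O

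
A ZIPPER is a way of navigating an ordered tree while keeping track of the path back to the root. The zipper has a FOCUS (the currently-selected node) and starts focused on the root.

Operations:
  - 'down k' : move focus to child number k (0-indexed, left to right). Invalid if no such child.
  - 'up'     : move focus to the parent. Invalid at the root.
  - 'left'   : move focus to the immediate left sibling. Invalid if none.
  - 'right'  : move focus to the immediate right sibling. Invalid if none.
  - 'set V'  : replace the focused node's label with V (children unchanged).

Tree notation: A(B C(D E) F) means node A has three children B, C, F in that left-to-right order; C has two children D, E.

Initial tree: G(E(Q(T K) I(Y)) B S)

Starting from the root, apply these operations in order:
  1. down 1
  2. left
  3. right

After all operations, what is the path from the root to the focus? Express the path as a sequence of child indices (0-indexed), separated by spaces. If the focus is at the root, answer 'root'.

Answer: 1

Derivation:
Step 1 (down 1): focus=B path=1 depth=1 children=[] left=['E'] right=['S'] parent=G
Step 2 (left): focus=E path=0 depth=1 children=['Q', 'I'] left=[] right=['B', 'S'] parent=G
Step 3 (right): focus=B path=1 depth=1 children=[] left=['E'] right=['S'] parent=G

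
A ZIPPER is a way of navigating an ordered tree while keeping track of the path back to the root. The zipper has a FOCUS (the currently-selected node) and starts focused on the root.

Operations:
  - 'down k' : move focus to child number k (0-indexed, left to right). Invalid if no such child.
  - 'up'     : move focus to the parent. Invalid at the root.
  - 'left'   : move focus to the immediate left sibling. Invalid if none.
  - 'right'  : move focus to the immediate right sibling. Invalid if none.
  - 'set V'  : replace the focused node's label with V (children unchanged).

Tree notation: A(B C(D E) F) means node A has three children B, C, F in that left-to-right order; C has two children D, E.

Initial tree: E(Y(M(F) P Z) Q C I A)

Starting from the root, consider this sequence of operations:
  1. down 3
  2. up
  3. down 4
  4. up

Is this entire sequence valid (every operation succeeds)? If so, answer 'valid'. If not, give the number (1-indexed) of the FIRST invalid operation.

Answer: valid

Derivation:
Step 1 (down 3): focus=I path=3 depth=1 children=[] left=['Y', 'Q', 'C'] right=['A'] parent=E
Step 2 (up): focus=E path=root depth=0 children=['Y', 'Q', 'C', 'I', 'A'] (at root)
Step 3 (down 4): focus=A path=4 depth=1 children=[] left=['Y', 'Q', 'C', 'I'] right=[] parent=E
Step 4 (up): focus=E path=root depth=0 children=['Y', 'Q', 'C', 'I', 'A'] (at root)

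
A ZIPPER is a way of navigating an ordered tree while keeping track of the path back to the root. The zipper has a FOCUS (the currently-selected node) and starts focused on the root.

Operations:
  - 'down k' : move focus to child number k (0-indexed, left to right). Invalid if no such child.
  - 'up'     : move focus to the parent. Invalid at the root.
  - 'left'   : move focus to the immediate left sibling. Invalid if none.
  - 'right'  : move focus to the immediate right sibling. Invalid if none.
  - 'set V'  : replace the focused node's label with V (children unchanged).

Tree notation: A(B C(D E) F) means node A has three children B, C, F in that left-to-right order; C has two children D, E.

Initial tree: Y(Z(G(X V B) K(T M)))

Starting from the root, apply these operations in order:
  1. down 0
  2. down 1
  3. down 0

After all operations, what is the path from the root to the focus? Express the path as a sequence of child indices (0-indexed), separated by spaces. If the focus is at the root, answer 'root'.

Answer: 0 1 0

Derivation:
Step 1 (down 0): focus=Z path=0 depth=1 children=['G', 'K'] left=[] right=[] parent=Y
Step 2 (down 1): focus=K path=0/1 depth=2 children=['T', 'M'] left=['G'] right=[] parent=Z
Step 3 (down 0): focus=T path=0/1/0 depth=3 children=[] left=[] right=['M'] parent=K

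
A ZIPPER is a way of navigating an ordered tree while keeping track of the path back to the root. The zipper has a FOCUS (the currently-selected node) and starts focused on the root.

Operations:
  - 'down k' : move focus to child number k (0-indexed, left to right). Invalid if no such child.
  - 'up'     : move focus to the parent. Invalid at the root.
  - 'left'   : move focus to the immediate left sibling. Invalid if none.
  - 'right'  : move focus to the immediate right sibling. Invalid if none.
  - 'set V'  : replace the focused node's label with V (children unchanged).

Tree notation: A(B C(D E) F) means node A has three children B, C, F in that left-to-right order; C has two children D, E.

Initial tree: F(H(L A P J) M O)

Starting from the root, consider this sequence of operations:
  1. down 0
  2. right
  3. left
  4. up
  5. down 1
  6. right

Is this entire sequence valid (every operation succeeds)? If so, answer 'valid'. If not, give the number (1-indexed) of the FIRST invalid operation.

Step 1 (down 0): focus=H path=0 depth=1 children=['L', 'A', 'P', 'J'] left=[] right=['M', 'O'] parent=F
Step 2 (right): focus=M path=1 depth=1 children=[] left=['H'] right=['O'] parent=F
Step 3 (left): focus=H path=0 depth=1 children=['L', 'A', 'P', 'J'] left=[] right=['M', 'O'] parent=F
Step 4 (up): focus=F path=root depth=0 children=['H', 'M', 'O'] (at root)
Step 5 (down 1): focus=M path=1 depth=1 children=[] left=['H'] right=['O'] parent=F
Step 6 (right): focus=O path=2 depth=1 children=[] left=['H', 'M'] right=[] parent=F

Answer: valid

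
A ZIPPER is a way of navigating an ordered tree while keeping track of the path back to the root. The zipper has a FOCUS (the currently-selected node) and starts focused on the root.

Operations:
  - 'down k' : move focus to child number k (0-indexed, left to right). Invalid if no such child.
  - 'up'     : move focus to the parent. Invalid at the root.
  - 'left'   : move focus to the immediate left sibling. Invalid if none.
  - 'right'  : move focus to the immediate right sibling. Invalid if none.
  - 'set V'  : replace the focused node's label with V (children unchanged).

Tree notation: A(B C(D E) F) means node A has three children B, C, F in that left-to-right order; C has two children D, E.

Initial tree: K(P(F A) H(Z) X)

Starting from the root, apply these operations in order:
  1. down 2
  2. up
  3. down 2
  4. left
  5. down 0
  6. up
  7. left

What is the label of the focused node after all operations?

Step 1 (down 2): focus=X path=2 depth=1 children=[] left=['P', 'H'] right=[] parent=K
Step 2 (up): focus=K path=root depth=0 children=['P', 'H', 'X'] (at root)
Step 3 (down 2): focus=X path=2 depth=1 children=[] left=['P', 'H'] right=[] parent=K
Step 4 (left): focus=H path=1 depth=1 children=['Z'] left=['P'] right=['X'] parent=K
Step 5 (down 0): focus=Z path=1/0 depth=2 children=[] left=[] right=[] parent=H
Step 6 (up): focus=H path=1 depth=1 children=['Z'] left=['P'] right=['X'] parent=K
Step 7 (left): focus=P path=0 depth=1 children=['F', 'A'] left=[] right=['H', 'X'] parent=K

Answer: P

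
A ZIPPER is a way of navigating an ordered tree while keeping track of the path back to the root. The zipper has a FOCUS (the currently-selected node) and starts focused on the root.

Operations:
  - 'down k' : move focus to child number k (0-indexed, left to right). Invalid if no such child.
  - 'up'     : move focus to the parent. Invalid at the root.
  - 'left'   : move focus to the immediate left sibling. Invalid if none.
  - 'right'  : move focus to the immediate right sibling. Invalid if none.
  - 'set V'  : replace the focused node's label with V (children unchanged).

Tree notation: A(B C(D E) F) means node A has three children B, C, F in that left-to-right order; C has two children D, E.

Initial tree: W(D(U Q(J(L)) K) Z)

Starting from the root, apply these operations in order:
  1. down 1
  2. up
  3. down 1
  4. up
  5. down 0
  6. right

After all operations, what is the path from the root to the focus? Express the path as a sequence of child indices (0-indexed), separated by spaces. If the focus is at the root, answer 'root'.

Answer: 1

Derivation:
Step 1 (down 1): focus=Z path=1 depth=1 children=[] left=['D'] right=[] parent=W
Step 2 (up): focus=W path=root depth=0 children=['D', 'Z'] (at root)
Step 3 (down 1): focus=Z path=1 depth=1 children=[] left=['D'] right=[] parent=W
Step 4 (up): focus=W path=root depth=0 children=['D', 'Z'] (at root)
Step 5 (down 0): focus=D path=0 depth=1 children=['U', 'Q', 'K'] left=[] right=['Z'] parent=W
Step 6 (right): focus=Z path=1 depth=1 children=[] left=['D'] right=[] parent=W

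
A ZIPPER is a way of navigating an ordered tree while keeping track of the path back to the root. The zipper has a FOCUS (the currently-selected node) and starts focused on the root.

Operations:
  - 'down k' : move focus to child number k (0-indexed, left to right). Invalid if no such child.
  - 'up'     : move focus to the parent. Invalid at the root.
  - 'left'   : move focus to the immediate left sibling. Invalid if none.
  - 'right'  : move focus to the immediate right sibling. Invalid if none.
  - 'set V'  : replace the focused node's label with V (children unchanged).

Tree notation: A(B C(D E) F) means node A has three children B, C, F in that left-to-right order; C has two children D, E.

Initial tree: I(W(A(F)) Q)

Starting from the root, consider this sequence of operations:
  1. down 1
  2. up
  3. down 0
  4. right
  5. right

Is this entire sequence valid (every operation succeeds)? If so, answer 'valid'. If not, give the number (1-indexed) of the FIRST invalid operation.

Answer: 5

Derivation:
Step 1 (down 1): focus=Q path=1 depth=1 children=[] left=['W'] right=[] parent=I
Step 2 (up): focus=I path=root depth=0 children=['W', 'Q'] (at root)
Step 3 (down 0): focus=W path=0 depth=1 children=['A'] left=[] right=['Q'] parent=I
Step 4 (right): focus=Q path=1 depth=1 children=[] left=['W'] right=[] parent=I
Step 5 (right): INVALID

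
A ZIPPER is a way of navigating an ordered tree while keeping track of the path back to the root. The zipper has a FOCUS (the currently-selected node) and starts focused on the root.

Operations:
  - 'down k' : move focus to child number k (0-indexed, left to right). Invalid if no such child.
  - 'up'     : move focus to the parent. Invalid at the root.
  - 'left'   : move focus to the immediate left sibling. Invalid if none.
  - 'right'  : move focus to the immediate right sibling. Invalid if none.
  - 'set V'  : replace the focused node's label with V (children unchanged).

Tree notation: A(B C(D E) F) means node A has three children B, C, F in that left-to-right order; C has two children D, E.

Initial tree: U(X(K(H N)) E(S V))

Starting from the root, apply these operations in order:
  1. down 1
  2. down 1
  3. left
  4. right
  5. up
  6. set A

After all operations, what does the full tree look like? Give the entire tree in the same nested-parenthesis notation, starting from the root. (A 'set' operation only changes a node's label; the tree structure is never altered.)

Step 1 (down 1): focus=E path=1 depth=1 children=['S', 'V'] left=['X'] right=[] parent=U
Step 2 (down 1): focus=V path=1/1 depth=2 children=[] left=['S'] right=[] parent=E
Step 3 (left): focus=S path=1/0 depth=2 children=[] left=[] right=['V'] parent=E
Step 4 (right): focus=V path=1/1 depth=2 children=[] left=['S'] right=[] parent=E
Step 5 (up): focus=E path=1 depth=1 children=['S', 'V'] left=['X'] right=[] parent=U
Step 6 (set A): focus=A path=1 depth=1 children=['S', 'V'] left=['X'] right=[] parent=U

Answer: U(X(K(H N)) A(S V))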